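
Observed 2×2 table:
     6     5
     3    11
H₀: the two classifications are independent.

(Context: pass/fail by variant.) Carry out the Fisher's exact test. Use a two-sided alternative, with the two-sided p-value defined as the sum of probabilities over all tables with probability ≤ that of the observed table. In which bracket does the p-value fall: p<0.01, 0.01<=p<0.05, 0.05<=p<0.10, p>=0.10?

Margins: r₁=11, r₂=14, c₁=9, c₂=16, n=25
p_obs = C(11,6)·C(14,3)/C(25,9); sum pmf over tables with pmf ≤ p_obs
p-value (two-sided) = 0.11532
→ bracket: p>=0.10

p-value bracket: p>=0.10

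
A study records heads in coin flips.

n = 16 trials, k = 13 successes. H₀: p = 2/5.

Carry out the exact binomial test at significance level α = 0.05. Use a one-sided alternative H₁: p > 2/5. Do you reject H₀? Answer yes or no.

Exact binomial: n=16, k=13, p₀=2/5=0.4000
P(X≥13) from Σ C(n,i)·p₀^i·(1−p₀)^(n−i)
p-value (one-sided, H₁ greater) = 0.00094
At α=0.05: p < α → reject H₀

reject H₀: yes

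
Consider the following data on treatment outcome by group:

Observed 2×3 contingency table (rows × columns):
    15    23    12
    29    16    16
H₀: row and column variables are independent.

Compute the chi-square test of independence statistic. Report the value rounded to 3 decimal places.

test statistic = 5.244

Row totals [50, 61], col totals [44, 39, 28], n=111
χ² = (15−19.82)²/19.82 + (23−17.57)²/17.57 + (12−12.61)²/12.61 + (29−24.18)²/24.18 + (16−21.43)²/21.43 + (16−15.39)²/15.39 = 5.2438
df = 2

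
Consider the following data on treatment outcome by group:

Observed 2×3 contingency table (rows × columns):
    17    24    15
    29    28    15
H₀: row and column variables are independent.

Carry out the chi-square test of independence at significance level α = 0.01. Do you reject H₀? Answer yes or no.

Row totals [56, 72], col totals [46, 52, 30], n=128
χ² = (17−20.12)²/20.12 + (24−22.75)²/22.75 + (15−13.12)²/13.12 + (29−25.88)²/25.88 + (28−29.25)²/29.25 + (15−16.88)²/16.88 = 1.4610
df = 2
p-value (upper-tail) = 0.48168
At α=0.01: p ≥ α → fail to reject H₀

reject H₀: no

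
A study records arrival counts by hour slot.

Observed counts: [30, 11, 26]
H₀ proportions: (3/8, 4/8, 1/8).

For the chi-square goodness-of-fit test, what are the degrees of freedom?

degrees of freedom = 2

df = k − 1 = 3 − 1 = 2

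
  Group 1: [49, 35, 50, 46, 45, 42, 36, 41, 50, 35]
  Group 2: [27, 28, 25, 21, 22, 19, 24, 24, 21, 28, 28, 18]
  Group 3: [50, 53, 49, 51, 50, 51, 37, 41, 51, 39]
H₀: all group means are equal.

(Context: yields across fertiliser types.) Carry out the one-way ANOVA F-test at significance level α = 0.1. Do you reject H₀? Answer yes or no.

reject H₀: yes

Group means [42.90, 23.75, 47.20], grand mean 37.062
SSB = Σnᵢ(x̄ᵢ−x̄)² = 3495.125; SSW = ΣΣ(x−x̄ᵢ)² = 774.750
MSB = 3495.125/2 = 1747.5625; MSW = 774.750/29 = 26.7155
F = MSB/MSW = 65.4138
df = (2, 29)
p-value (upper-tail) = 0.00000
At α=0.1: p < α → reject H₀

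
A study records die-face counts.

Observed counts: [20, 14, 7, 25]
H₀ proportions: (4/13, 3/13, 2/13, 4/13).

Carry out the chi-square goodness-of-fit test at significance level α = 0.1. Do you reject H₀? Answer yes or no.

reject H₀: no

n = 66; E_i = n·p_i = [20.31, 15.23, 10.15, 20.31]
χ² = (20−20.31)²/20.31 + (14−15.23)²/15.23 + (7−10.15)²/10.15 + (25−20.31)²/20.31 = 2.1679
df = 3
p-value (upper-tail) = 0.53829
At α=0.1: p ≥ α → fail to reject H₀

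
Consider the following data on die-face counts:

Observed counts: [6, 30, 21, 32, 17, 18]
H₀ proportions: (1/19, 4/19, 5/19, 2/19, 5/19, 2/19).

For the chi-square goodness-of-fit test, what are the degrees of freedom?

df = k − 1 = 6 − 1 = 5

degrees of freedom = 5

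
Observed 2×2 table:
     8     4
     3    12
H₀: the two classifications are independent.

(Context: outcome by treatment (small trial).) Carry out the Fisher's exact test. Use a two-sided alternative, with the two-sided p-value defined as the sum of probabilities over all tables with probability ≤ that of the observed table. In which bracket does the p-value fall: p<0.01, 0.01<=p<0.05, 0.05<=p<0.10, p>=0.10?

Margins: r₁=12, r₂=15, c₁=11, c₂=16, n=27
p_obs = C(12,8)·C(15,3)/C(27,11); sum pmf over tables with pmf ≤ p_obs
p-value (two-sided) = 0.02199
→ bracket: 0.01<=p<0.05

p-value bracket: 0.01<=p<0.05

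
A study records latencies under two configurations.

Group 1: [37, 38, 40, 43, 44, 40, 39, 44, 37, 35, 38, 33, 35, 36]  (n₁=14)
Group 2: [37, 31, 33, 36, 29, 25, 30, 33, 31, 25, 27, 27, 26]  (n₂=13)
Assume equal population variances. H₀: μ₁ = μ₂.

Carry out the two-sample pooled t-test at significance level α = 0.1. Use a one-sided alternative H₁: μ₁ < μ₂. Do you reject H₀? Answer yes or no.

reject H₀: no

x̄₁=38.500, s₁=3.414, n₁=14
x̄₂=30.000, s₂=3.979, n₂=13
s_p² = [13·3.414² + 12·3.979²]/25 = 13.6600
SE = √(s_p²·(1/14+1/13)) = 1.4235
t = (38.500−30.000)/1.4235 = 5.9710
df = 25
p-value (one-sided, H₁ less) = 1.00000
At α=0.1: p ≥ α → fail to reject H₀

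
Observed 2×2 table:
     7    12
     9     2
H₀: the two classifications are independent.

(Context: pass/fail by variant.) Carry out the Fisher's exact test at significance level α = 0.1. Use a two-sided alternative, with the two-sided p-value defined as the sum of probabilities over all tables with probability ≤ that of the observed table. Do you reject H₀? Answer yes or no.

Margins: r₁=19, r₂=11, c₁=16, c₂=14, n=30
p_obs = C(19,7)·C(11,9)/C(30,16); sum pmf over tables with pmf ≤ p_obs
p-value (two-sided) = 0.02589
At α=0.1: p < α → reject H₀

reject H₀: yes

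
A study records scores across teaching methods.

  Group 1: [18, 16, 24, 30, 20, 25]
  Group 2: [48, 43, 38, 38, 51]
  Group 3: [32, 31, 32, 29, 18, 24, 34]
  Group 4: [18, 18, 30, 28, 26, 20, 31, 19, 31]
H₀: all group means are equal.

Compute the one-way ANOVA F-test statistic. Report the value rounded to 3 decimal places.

Group means [22.17, 43.60, 28.57, 24.56], grand mean 28.593
SSB = Σnᵢ(x̄ᵢ−x̄)² = 1520.549; SSW = ΣΣ(x−x̄ᵢ)² = 725.970
MSB = 1520.549/3 = 506.8496; MSW = 725.970/23 = 31.5639
F = MSB/MSW = 16.0579
df = (3, 23)

test statistic = 16.058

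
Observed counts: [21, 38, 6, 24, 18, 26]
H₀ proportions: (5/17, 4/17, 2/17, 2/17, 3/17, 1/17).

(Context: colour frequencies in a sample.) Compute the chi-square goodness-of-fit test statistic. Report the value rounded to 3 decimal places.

n = 133; E_i = n·p_i = [39.12, 31.29, 15.65, 15.65, 23.47, 7.82]
χ² = (21−39.12)²/39.12 + (38−31.29)²/31.29 + (6−15.65)²/15.65 + (24−15.65)²/15.65 + (18−23.47)²/23.47 + (26−7.82)²/7.82 = 63.7398
df = 5

test statistic = 63.740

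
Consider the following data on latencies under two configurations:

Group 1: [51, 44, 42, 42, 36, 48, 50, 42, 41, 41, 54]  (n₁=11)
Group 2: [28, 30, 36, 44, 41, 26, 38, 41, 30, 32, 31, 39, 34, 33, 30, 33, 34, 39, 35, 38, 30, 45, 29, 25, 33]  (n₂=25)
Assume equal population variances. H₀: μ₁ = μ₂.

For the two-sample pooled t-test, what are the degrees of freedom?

degrees of freedom = 34

df = n₁ + n₂ − 2 = 11 + 25 − 2 = 34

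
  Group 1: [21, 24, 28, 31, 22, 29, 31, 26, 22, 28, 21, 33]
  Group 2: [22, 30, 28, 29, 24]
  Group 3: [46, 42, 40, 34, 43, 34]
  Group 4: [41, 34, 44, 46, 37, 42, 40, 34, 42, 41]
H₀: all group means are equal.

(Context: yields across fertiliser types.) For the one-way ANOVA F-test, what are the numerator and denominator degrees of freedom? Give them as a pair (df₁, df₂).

degrees of freedom = [3, 29]

k = 4 groups, N = 33 total
df = (k−1, N−k) = (4−1, 33−4) = (3, 29)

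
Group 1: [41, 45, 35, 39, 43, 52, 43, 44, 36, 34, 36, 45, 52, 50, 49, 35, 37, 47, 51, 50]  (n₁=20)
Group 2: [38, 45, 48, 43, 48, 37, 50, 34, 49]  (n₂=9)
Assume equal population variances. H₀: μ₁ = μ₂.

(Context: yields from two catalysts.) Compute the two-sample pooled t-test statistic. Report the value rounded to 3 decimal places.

x̄₁=43.200, s₁=6.271, n₁=20
x̄₂=43.556, s₂=5.897, n₂=9
s_p² = [19·6.271² + 8·5.897²]/27 = 37.9786
SE = √(s_p²·(1/20+1/9)) = 2.4736
t = (43.200−43.556)/2.4736 = -0.1437
df = 27

test statistic = -0.144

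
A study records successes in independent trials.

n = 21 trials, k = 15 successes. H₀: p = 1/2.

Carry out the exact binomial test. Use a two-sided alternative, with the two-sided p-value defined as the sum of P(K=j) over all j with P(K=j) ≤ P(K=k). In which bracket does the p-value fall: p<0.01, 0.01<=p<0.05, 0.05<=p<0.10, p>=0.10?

p-value bracket: 0.05<=p<0.10

Exact binomial: n=21, k=15, p₀=1/2=0.5000
P(X=j) = C(n,j)·p₀^j·(1−p₀)^(n−j); p = Σ P(X=j) over j with P(X=j) ≤ P(X=15)
p-value (two-sided) = 0.07835
→ bracket: 0.05<=p<0.10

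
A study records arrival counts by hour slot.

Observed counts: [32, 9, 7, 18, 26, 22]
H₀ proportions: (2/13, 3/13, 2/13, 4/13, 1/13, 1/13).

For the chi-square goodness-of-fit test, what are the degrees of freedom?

degrees of freedom = 5

df = k − 1 = 6 − 1 = 5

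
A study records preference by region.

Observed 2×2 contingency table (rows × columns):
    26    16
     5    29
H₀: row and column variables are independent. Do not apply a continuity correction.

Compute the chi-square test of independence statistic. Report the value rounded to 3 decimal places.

Row totals [42, 34], col totals [31, 45], n=76
χ² = (26−17.13)²/17.13 + (16−24.87)²/24.87 + (5−13.87)²/13.87 + (29−20.13)²/20.13 = 17.3313
df = 1

test statistic = 17.331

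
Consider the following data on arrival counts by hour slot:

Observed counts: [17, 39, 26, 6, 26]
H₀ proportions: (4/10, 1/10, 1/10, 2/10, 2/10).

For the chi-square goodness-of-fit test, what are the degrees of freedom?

degrees of freedom = 4

df = k − 1 = 5 − 1 = 4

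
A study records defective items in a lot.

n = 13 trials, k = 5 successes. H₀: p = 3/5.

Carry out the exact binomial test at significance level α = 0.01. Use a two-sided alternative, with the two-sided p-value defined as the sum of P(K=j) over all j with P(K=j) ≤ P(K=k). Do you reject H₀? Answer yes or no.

reject H₀: no

Exact binomial: n=13, k=5, p₀=3/5=0.6000
P(X=j) = C(n,j)·p₀^j·(1−p₀)^(n−j); p = Σ P(X=j) over j with P(X=j) ≤ P(X=5)
p-value (two-sided) = 0.15557
At α=0.01: p ≥ α → fail to reject H₀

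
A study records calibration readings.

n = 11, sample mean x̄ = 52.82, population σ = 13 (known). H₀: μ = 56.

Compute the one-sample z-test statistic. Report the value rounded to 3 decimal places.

SE = σ/√n = 13/√11 = 3.9196
z = (x̄−μ₀)/SE = (52.82−56)/3.9196 = -0.8113

test statistic = -0.811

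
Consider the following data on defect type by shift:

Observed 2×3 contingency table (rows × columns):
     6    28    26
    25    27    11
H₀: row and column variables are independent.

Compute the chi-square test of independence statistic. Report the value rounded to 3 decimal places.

Row totals [60, 63], col totals [31, 55, 37], n=123
χ² = (6−15.12)²/15.12 + (28−26.83)²/26.83 + (26−18.05)²/18.05 + (25−15.88)²/15.88 + (27−28.17)²/28.17 + (11−18.95)²/18.95 = 17.6818
df = 2

test statistic = 17.682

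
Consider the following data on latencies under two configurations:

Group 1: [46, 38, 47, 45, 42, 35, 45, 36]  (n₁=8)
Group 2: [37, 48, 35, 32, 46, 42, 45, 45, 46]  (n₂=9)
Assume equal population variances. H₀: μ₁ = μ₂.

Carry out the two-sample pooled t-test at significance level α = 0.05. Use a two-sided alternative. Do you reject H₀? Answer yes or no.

x̄₁=41.750, s₁=4.773, n₁=8
x̄₂=41.778, s₂=5.696, n₂=9
s_p² = [7·4.773² + 8·5.696²]/15 = 27.9370
SE = √(s_p²·(1/8+1/9)) = 2.5683
t = (41.750−41.778)/2.5683 = -0.0108
df = 15
p-value (two-sided) = 0.99151
At α=0.05: p ≥ α → fail to reject H₀

reject H₀: no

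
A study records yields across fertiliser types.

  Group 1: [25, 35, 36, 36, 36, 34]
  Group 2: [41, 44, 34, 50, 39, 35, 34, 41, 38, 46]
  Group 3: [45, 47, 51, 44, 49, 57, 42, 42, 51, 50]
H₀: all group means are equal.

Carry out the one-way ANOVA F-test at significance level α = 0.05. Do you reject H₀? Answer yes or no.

Group means [33.67, 40.20, 47.80], grand mean 41.615
SSB = Σnᵢ(x̄ᵢ−x̄)² = 781.621; SSW = ΣΣ(x−x̄ᵢ)² = 550.533
MSB = 781.621/2 = 390.8103; MSW = 550.533/23 = 23.9362
F = MSB/MSW = 16.3271
df = (2, 23)
p-value (upper-tail) = 0.00004
At α=0.05: p < α → reject H₀

reject H₀: yes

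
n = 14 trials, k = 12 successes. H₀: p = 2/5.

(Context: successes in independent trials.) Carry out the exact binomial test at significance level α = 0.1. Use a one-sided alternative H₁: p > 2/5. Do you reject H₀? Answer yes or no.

Exact binomial: n=14, k=12, p₀=2/5=0.4000
P(X≥12) from Σ C(n,i)·p₀^i·(1−p₀)^(n−i)
p-value (one-sided, H₁ greater) = 0.00061
At α=0.1: p < α → reject H₀

reject H₀: yes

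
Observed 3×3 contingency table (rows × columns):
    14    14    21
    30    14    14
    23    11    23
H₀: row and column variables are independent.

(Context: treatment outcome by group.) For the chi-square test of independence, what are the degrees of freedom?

degrees of freedom = 4

df = (r−1)(c−1) = (3−1)·(3−1) = 4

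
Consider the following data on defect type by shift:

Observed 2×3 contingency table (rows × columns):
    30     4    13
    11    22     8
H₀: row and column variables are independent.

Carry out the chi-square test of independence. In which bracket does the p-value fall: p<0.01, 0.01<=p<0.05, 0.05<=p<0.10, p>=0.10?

Row totals [47, 41], col totals [41, 26, 21], n=88
χ² = (30−21.90)²/21.90 + (4−13.89)²/13.89 + (13−11.22)²/11.22 + (11−19.10)²/19.10 + (22−12.11)²/12.11 + (8−9.78)²/9.78 = 22.1508
df = 2
p-value (upper-tail) = 0.00002
→ bracket: p<0.01

p-value bracket: p<0.01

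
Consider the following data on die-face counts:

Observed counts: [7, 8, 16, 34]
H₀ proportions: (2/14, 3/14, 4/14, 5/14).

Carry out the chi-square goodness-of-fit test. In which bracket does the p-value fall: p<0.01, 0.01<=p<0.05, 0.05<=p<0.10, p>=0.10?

n = 65; E_i = n·p_i = [9.29, 13.93, 18.57, 23.21]
χ² = (7−9.29)²/9.29 + (8−13.93)²/13.93 + (16−18.57)²/18.57 + (34−23.21)²/23.21 = 8.4533
df = 3
p-value (upper-tail) = 0.03752
→ bracket: 0.01<=p<0.05

p-value bracket: 0.01<=p<0.05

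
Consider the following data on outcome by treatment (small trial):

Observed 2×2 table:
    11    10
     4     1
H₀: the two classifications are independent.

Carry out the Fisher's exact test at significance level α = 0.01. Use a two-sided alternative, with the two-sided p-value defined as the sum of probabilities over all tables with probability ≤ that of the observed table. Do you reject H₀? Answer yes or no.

Margins: r₁=21, r₂=5, c₁=15, c₂=11, n=26
p_obs = C(21,11)·C(5,4)/C(26,15); sum pmf over tables with pmf ≤ p_obs
p-value (two-sided) = 0.35619
At α=0.01: p ≥ α → fail to reject H₀

reject H₀: no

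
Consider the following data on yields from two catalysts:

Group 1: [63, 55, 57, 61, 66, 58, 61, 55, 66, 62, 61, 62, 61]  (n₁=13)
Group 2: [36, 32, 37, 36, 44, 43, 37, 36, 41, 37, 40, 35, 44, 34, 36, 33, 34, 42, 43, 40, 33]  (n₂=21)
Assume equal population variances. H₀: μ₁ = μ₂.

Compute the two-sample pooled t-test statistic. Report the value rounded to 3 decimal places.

test statistic = 17.252

x̄₁=60.615, s₁=3.548, n₁=13
x̄₂=37.762, s₂=3.872, n₂=21
s_p² = [12·3.548² + 20·3.872²]/32 = 14.0902
SE = √(s_p²·(1/13+1/21)) = 1.3247
t = (60.615−37.762)/1.3247 = 17.2518
df = 32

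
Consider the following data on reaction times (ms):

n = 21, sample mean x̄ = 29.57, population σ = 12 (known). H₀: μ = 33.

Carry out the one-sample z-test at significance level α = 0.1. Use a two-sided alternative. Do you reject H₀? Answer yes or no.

SE = σ/√n = 12/√21 = 2.6186
z = (x̄−μ₀)/SE = (29.57−33)/2.6186 = -1.3099
p-value (two-sided) = 0.19025
At α=0.1: p ≥ α → fail to reject H₀

reject H₀: no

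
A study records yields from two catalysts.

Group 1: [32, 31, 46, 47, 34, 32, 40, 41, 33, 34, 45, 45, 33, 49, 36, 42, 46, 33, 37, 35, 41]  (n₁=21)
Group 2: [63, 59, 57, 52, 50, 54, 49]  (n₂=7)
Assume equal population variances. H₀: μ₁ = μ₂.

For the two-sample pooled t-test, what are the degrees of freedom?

degrees of freedom = 26

df = n₁ + n₂ − 2 = 21 + 7 − 2 = 26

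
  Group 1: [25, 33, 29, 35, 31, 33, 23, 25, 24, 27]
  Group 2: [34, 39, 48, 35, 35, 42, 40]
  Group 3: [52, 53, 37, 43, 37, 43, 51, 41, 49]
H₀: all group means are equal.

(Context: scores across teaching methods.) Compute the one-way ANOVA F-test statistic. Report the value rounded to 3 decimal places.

test statistic = 24.451

Group means [28.50, 39.00, 45.11], grand mean 37.077
SSB = Σnᵢ(x̄ᵢ−x̄)² = 1342.457; SSW = ΣΣ(x−x̄ᵢ)² = 631.389
MSB = 1342.457/2 = 671.2286; MSW = 631.389/23 = 27.4517
F = MSB/MSW = 24.4513
df = (2, 23)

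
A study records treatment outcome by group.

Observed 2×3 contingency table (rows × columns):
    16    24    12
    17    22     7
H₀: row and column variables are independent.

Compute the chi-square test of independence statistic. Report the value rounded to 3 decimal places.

Row totals [52, 46], col totals [33, 46, 19], n=98
χ² = (16−17.51)²/17.51 + (24−24.41)²/24.41 + (12−10.08)²/10.08 + (17−15.49)²/15.49 + (22−21.59)²/21.59 + (7−8.92)²/8.92 = 1.0697
df = 2

test statistic = 1.070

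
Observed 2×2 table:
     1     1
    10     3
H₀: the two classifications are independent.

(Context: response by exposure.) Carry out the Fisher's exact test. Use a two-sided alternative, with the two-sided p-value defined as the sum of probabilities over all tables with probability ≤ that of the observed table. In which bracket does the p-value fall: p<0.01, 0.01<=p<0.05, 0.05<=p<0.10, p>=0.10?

p-value bracket: p>=0.10

Margins: r₁=2, r₂=13, c₁=11, c₂=4, n=15
p_obs = C(2,1)·C(13,10)/C(15,11); sum pmf over tables with pmf ≤ p_obs
p-value (two-sided) = 0.47619
→ bracket: p>=0.10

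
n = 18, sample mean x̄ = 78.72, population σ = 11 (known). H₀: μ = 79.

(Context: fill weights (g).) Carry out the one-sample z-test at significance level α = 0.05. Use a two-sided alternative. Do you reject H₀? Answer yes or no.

SE = σ/√n = 11/√18 = 2.5927
z = (x̄−μ₀)/SE = (78.72−79)/2.5927 = -0.1080
p-value (two-sided) = 0.91400
At α=0.05: p ≥ α → fail to reject H₀

reject H₀: no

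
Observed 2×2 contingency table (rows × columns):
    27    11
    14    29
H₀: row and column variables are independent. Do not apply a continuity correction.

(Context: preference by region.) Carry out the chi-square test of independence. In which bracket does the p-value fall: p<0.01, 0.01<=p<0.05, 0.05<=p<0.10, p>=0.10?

p-value bracket: p<0.01

Row totals [38, 43], col totals [41, 40], n=81
χ² = (27−19.23)²/19.23 + (11−18.77)²/18.77 + (14−21.77)²/21.77 + (29−21.23)²/21.23 = 11.9589
df = 1
p-value (upper-tail) = 0.00054
→ bracket: p<0.01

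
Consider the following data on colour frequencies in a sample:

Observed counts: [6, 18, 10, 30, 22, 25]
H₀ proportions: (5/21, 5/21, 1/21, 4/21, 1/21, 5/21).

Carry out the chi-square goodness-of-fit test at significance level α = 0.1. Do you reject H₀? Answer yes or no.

n = 111; E_i = n·p_i = [26.43, 26.43, 5.29, 21.14, 5.29, 26.43]
χ² = (6−26.43)²/26.43 + (18−26.43)²/26.43 + (10−5.29)²/5.29 + (30−21.14)²/21.14 + (22−5.29)²/5.29 + (25−26.43)²/26.43 = 79.3243
df = 5
p-value (upper-tail) = 0.00000
At α=0.1: p < α → reject H₀

reject H₀: yes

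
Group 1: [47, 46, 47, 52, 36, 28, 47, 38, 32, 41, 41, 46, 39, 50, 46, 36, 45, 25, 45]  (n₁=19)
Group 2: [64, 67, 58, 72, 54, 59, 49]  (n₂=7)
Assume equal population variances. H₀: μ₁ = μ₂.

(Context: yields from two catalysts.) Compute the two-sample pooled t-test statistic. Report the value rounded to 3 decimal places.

test statistic = -5.727

x̄₁=41.421, s₁=7.389, n₁=19
x̄₂=60.429, s₂=7.850, n₂=7
s_p² = [18·7.389² + 6·7.850²]/24 = 56.3477
SE = √(s_p²·(1/19+1/7)) = 3.3189
t = (41.421−60.429)/3.3189 = -5.7270
df = 24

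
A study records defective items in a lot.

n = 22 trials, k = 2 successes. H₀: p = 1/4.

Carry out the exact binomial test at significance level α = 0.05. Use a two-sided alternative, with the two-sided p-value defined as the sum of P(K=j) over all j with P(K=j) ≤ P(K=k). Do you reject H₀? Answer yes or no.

Exact binomial: n=22, k=2, p₀=1/4=0.2500
P(X=j) = C(n,j)·p₀^j·(1−p₀)^(n−j); p = Σ P(X=j) over j with P(X=j) ≤ P(X=2)
p-value (two-sided) = 0.13524
At α=0.05: p ≥ α → fail to reject H₀

reject H₀: no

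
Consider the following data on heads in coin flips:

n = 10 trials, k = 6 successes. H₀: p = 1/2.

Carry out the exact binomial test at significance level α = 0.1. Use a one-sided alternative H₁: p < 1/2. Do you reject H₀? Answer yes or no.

reject H₀: no

Exact binomial: n=10, k=6, p₀=1/2=0.5000
P(X≤6) from Σ C(n,i)·p₀^i·(1−p₀)^(n−i)
p-value (one-sided, H₁ less) = 0.82812
At α=0.1: p ≥ α → fail to reject H₀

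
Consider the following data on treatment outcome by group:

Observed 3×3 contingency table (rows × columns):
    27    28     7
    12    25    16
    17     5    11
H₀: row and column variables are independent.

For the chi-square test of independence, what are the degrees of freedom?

degrees of freedom = 4

df = (r−1)(c−1) = (3−1)·(3−1) = 4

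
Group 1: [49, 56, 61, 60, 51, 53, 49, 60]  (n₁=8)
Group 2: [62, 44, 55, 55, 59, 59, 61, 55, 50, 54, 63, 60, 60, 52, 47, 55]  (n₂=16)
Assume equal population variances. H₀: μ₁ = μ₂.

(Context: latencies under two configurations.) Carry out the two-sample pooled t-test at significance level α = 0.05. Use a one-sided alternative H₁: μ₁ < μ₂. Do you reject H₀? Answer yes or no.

reject H₀: no

x̄₁=54.875, s₁=5.055, n₁=8
x̄₂=55.688, s₂=5.437, n₂=16
s_p² = [7·5.055² + 15·5.437²]/22 = 28.2869
SE = √(s_p²·(1/8+1/16)) = 2.3030
t = (54.875−55.688)/2.3030 = -0.3528
df = 22
p-value (one-sided, H₁ less) = 0.36380
At α=0.05: p ≥ α → fail to reject H₀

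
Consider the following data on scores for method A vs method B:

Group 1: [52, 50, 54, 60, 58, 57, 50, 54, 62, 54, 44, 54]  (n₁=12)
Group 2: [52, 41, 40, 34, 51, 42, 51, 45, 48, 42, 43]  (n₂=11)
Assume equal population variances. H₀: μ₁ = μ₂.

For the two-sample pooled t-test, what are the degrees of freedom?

df = n₁ + n₂ − 2 = 12 + 11 − 2 = 21

degrees of freedom = 21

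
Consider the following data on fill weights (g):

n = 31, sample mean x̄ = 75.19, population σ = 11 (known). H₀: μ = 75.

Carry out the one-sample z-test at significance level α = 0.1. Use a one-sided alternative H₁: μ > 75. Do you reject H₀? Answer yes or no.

reject H₀: no

SE = σ/√n = 11/√31 = 1.9757
z = (x̄−μ₀)/SE = (75.19−75)/1.9757 = 0.0962
p-value (one-sided, H₁ greater) = 0.46169
At α=0.1: p ≥ α → fail to reject H₀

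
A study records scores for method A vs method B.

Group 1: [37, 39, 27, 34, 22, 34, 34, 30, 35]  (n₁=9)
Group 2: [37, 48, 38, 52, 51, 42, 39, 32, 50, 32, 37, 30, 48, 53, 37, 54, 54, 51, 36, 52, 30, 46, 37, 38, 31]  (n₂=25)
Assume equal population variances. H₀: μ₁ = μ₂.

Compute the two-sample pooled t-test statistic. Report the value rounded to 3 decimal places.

test statistic = -3.231

x̄₁=32.444, s₁=5.270, n₁=9
x̄₂=42.200, s₂=8.436, n₂=25
s_p² = [8·5.270² + 24·8.436²]/32 = 60.3194
SE = √(s_p²·(1/9+1/25)) = 3.0191
t = (32.444−42.200)/3.0191 = -3.2313
df = 32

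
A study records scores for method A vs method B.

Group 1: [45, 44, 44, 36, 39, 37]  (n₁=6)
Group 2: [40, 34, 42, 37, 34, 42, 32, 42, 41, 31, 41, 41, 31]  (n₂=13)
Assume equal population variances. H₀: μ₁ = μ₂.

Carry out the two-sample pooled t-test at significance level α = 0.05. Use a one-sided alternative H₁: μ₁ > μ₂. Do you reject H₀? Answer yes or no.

x̄₁=40.833, s₁=3.971, n₁=6
x̄₂=37.538, s₂=4.502, n₂=13
s_p² = [5·3.971² + 12·4.502²]/17 = 18.9449
SE = √(s_p²·(1/6+1/13)) = 2.1482
t = (40.833−37.538)/2.1482 = 1.5338
df = 17
p-value (one-sided, H₁ greater) = 0.07174
At α=0.05: p ≥ α → fail to reject H₀

reject H₀: no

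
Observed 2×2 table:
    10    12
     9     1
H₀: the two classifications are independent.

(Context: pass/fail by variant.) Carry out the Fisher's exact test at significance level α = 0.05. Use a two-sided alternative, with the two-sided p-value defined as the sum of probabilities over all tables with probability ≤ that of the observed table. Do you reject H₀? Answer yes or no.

Margins: r₁=22, r₂=10, c₁=19, c₂=13, n=32
p_obs = C(22,10)·C(10,9)/C(32,19); sum pmf over tables with pmf ≤ p_obs
p-value (two-sided) = 0.02367
At α=0.05: p < α → reject H₀

reject H₀: yes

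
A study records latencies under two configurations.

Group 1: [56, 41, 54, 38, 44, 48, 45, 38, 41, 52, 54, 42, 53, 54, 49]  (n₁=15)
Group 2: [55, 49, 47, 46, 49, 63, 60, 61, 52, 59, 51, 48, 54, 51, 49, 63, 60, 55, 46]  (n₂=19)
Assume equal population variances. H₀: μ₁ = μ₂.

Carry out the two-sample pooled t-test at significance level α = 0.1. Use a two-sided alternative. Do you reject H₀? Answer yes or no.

x̄₁=47.267, s₁=6.352, n₁=15
x̄₂=53.579, s₂=5.853, n₂=19
s_p² = [14·6.352² + 18·5.853²]/32 = 36.9239
SE = √(s_p²·(1/15+1/19)) = 2.0988
t = (47.267−53.579)/2.0988 = -3.0076
df = 32
p-value (two-sided) = 0.00510
At α=0.1: p < α → reject H₀

reject H₀: yes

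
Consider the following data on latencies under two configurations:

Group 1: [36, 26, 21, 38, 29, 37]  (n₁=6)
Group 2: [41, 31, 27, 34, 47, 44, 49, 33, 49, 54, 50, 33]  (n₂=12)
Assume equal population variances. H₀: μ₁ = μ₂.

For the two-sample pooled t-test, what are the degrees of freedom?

df = n₁ + n₂ − 2 = 6 + 12 − 2 = 16

degrees of freedom = 16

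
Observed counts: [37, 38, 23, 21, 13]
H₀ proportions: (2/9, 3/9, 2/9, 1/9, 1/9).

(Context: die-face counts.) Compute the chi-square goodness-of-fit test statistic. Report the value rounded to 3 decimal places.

test statistic = 7.114

n = 132; E_i = n·p_i = [29.33, 44.00, 29.33, 14.67, 14.67]
χ² = (37−29.33)²/29.33 + (38−44.00)²/44.00 + (23−29.33)²/29.33 + (21−14.67)²/14.67 + (13−14.67)²/14.67 = 7.1136
df = 4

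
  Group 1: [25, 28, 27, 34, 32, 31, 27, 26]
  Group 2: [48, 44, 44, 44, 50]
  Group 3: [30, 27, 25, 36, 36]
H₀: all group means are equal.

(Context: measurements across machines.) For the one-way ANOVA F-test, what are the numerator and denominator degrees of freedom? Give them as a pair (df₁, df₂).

k = 3 groups, N = 18 total
df = (k−1, N−k) = (3−1, 18−3) = (2, 15)

degrees of freedom = [2, 15]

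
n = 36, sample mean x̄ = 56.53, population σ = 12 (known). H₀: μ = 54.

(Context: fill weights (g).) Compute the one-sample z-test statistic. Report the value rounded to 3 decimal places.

test statistic = 1.265

SE = σ/√n = 12/√36 = 2.0000
z = (x̄−μ₀)/SE = (56.53−54)/2.0000 = 1.2650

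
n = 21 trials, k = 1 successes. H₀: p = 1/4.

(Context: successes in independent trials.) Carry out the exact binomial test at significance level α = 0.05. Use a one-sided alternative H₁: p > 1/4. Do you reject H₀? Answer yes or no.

reject H₀: no

Exact binomial: n=21, k=1, p₀=1/4=0.2500
P(X≥1) from Σ C(n,i)·p₀^i·(1−p₀)^(n−i)
p-value (one-sided, H₁ greater) = 0.99762
At α=0.05: p ≥ α → fail to reject H₀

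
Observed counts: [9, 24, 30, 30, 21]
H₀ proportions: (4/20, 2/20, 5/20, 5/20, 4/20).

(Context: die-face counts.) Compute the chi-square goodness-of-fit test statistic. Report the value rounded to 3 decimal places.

test statistic = 22.579

n = 114; E_i = n·p_i = [22.80, 11.40, 28.50, 28.50, 22.80]
χ² = (9−22.80)²/22.80 + (24−11.40)²/11.40 + (30−28.50)²/28.50 + (30−28.50)²/28.50 + (21−22.80)²/22.80 = 22.5789
df = 4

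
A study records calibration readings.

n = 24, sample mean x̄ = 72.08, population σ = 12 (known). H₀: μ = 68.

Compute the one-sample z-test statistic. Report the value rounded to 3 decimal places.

SE = σ/√n = 12/√24 = 2.4495
z = (x̄−μ₀)/SE = (72.08−68)/2.4495 = 1.6657

test statistic = 1.666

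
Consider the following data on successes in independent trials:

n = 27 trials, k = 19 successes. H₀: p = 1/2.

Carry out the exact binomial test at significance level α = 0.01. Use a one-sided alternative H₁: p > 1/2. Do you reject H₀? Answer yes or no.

Exact binomial: n=27, k=19, p₀=1/2=0.5000
P(X≥19) from Σ C(n,i)·p₀^i·(1−p₀)^(n−i)
p-value (one-sided, H₁ greater) = 0.02612
At α=0.01: p ≥ α → fail to reject H₀

reject H₀: no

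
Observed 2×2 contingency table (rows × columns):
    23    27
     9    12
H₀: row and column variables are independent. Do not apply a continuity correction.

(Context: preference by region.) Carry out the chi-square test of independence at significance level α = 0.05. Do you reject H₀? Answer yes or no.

reject H₀: no

Row totals [50, 21], col totals [32, 39], n=71
χ² = (23−22.54)²/22.54 + (27−27.46)²/27.46 + (9−9.46)²/9.46 + (12−11.54)²/11.54 = 0.0590
df = 1
p-value (upper-tail) = 0.80808
At α=0.05: p ≥ α → fail to reject H₀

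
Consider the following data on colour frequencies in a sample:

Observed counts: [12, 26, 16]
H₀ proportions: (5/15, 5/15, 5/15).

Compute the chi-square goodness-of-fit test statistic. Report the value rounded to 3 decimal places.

n = 54; E_i = n·p_i = [18.00, 18.00, 18.00]
χ² = (12−18.00)²/18.00 + (26−18.00)²/18.00 + (16−18.00)²/18.00 = 5.7778
df = 2

test statistic = 5.778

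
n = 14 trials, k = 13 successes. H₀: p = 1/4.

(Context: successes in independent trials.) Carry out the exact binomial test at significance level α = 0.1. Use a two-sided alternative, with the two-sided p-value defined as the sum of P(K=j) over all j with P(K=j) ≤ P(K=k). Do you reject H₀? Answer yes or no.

reject H₀: yes

Exact binomial: n=14, k=13, p₀=1/4=0.2500
P(X=j) = C(n,j)·p₀^j·(1−p₀)^(n−j); p = Σ P(X=j) over j with P(X=j) ≤ P(X=13)
p-value (two-sided) = 0.00000
At α=0.1: p < α → reject H₀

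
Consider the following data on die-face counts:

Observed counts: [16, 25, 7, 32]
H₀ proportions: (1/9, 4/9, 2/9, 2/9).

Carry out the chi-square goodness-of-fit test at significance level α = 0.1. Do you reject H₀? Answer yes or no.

n = 80; E_i = n·p_i = [8.89, 35.56, 17.78, 17.78]
χ² = (16−8.89)²/8.89 + (25−35.56)²/35.56 + (7−17.78)²/17.78 + (32−17.78)²/17.78 = 26.7344
df = 3
p-value (upper-tail) = 0.00001
At α=0.1: p < α → reject H₀

reject H₀: yes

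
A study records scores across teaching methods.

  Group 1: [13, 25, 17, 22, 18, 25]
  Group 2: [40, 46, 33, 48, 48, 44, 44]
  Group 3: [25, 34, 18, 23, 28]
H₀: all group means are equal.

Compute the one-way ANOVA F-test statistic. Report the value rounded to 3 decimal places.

Group means [20.00, 43.29, 25.60], grand mean 30.611
SSB = Σnᵢ(x̄ᵢ−x̄)² = 1925.649; SSW = ΣΣ(x−x̄ᵢ)² = 426.629
MSB = 1925.649/2 = 962.8246; MSW = 426.629/15 = 28.4419
F = MSB/MSW = 33.8523
df = (2, 15)

test statistic = 33.852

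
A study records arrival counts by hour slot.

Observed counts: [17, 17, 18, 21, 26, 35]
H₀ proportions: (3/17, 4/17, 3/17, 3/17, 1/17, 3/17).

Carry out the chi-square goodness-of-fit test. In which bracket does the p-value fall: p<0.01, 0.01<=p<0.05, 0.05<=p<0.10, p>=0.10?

p-value bracket: p<0.01

n = 134; E_i = n·p_i = [23.65, 31.53, 23.65, 23.65, 7.88, 23.65]
χ² = (17−23.65)²/23.65 + (17−31.53)²/31.53 + (18−23.65)²/23.65 + (21−23.65)²/23.65 + (26−7.88)²/7.88 + (35−23.65)²/23.65 = 57.3029
df = 5
p-value (upper-tail) = 0.00000
→ bracket: p<0.01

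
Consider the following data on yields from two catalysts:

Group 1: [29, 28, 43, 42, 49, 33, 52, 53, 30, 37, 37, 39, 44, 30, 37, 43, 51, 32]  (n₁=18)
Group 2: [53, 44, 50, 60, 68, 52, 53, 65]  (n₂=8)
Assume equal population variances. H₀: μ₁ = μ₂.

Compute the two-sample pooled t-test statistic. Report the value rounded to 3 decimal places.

x̄₁=39.389, s₁=8.233, n₁=18
x̄₂=55.625, s₂=8.052, n₂=8
s_p² = [17·8.233² + 7·8.052²]/24 = 66.9230
SE = √(s_p²·(1/18+1/8)) = 3.4761
t = (39.389−55.625)/3.4761 = -4.6708
df = 24

test statistic = -4.671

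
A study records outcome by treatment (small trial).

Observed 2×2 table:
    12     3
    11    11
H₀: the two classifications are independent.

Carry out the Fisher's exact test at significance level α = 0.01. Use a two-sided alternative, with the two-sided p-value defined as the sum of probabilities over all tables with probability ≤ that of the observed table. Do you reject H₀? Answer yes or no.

Margins: r₁=15, r₂=22, c₁=23, c₂=14, n=37
p_obs = C(15,12)·C(22,11)/C(37,23); sum pmf over tables with pmf ≤ p_obs
p-value (two-sided) = 0.09049
At α=0.01: p ≥ α → fail to reject H₀

reject H₀: no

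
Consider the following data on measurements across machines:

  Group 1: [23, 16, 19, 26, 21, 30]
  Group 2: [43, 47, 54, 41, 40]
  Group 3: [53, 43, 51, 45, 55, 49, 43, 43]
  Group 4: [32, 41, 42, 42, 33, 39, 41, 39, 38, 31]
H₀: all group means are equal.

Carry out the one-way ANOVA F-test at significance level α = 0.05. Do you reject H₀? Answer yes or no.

Group means [22.50, 45.00, 47.75, 37.80], grand mean 38.621
SSB = Σnᵢ(x̄ᵢ−x̄)² = 2436.228; SSW = ΣΣ(x−x̄ᵢ)² = 584.600
MSB = 2436.228/3 = 812.0759; MSW = 584.600/25 = 23.3840
F = MSB/MSW = 34.7278
df = (3, 25)
p-value (upper-tail) = 0.00000
At α=0.05: p < α → reject H₀

reject H₀: yes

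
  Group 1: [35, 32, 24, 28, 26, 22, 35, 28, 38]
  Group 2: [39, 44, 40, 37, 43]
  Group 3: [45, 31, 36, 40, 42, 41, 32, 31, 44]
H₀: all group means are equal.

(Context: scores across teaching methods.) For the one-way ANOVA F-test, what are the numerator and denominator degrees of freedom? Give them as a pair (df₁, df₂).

k = 3 groups, N = 23 total
df = (k−1, N−k) = (3−1, 23−3) = (2, 20)

degrees of freedom = [2, 20]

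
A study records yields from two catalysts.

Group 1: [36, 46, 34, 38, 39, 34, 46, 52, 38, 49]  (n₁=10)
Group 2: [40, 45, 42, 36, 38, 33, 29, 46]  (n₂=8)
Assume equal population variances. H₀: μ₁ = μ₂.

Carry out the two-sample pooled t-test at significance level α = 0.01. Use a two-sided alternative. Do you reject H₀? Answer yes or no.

x̄₁=41.200, s₁=6.494, n₁=10
x̄₂=38.625, s₂=5.854, n₂=8
s_p² = [9·6.494² + 7·5.854²]/16 = 38.7172
SE = √(s_p²·(1/10+1/8)) = 2.9515
t = (41.200−38.625)/2.9515 = 0.8724
df = 16
p-value (two-sided) = 0.39587
At α=0.01: p ≥ α → fail to reject H₀

reject H₀: no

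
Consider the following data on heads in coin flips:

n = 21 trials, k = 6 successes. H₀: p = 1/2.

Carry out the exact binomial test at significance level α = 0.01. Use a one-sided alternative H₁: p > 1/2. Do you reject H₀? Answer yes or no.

reject H₀: no

Exact binomial: n=21, k=6, p₀=1/2=0.5000
P(X≥6) from Σ C(n,i)·p₀^i·(1−p₀)^(n−i)
p-value (one-sided, H₁ greater) = 0.98670
At α=0.01: p ≥ α → fail to reject H₀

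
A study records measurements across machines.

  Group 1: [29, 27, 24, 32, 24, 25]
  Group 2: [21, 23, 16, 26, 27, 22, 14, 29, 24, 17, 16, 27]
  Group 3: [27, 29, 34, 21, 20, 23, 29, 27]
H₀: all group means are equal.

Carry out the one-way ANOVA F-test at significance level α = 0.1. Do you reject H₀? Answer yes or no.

Group means [26.83, 21.83, 26.25], grand mean 24.346
SSB = Σnᵢ(x̄ᵢ−x̄)² = 141.885; SSW = ΣΣ(x−x̄ᵢ)² = 486.000
MSB = 141.885/2 = 70.9423; MSW = 486.000/23 = 21.1304
F = MSB/MSW = 3.3574
df = (2, 23)
p-value (upper-tail) = 0.05257
At α=0.1: p < α → reject H₀

reject H₀: yes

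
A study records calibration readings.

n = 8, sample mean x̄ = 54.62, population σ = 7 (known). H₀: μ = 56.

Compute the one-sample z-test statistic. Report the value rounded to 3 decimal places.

test statistic = -0.558

SE = σ/√n = 7/√8 = 2.4749
z = (x̄−μ₀)/SE = (54.62−56)/2.4749 = -0.5576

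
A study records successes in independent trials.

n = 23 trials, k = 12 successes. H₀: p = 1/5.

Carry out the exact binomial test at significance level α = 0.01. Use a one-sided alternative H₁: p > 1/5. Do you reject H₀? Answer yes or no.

Exact binomial: n=23, k=12, p₀=1/5=0.2000
P(X≥12) from Σ C(n,i)·p₀^i·(1−p₀)^(n−i)
p-value (one-sided, H₁ greater) = 0.00060
At α=0.01: p < α → reject H₀

reject H₀: yes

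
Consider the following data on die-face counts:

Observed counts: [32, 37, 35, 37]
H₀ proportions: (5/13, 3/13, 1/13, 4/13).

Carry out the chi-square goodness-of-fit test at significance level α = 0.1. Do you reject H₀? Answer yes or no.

n = 141; E_i = n·p_i = [54.23, 32.54, 10.85, 43.38]
χ² = (32−54.23)²/54.23 + (37−32.54)²/32.54 + (35−10.85)²/10.85 + (37−43.38)²/43.38 = 64.4538
df = 3
p-value (upper-tail) = 0.00000
At α=0.1: p < α → reject H₀

reject H₀: yes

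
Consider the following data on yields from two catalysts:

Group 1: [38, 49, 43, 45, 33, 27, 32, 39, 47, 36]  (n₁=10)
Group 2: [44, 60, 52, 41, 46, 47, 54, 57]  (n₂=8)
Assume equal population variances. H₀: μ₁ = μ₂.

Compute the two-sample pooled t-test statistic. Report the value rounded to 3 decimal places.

x̄₁=38.900, s₁=7.109, n₁=10
x̄₂=50.125, s₂=6.664, n₂=8
s_p² = [9·7.109² + 7·6.664²]/16 = 47.8609
SE = √(s_p²·(1/10+1/8)) = 3.2816
t = (38.900−50.125)/3.2816 = -3.4206
df = 16

test statistic = -3.421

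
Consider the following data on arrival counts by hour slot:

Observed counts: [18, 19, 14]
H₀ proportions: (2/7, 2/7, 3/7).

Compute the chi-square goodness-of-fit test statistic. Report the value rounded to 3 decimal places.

test statistic = 4.977

n = 51; E_i = n·p_i = [14.57, 14.57, 21.86]
χ² = (18−14.57)²/14.57 + (19−14.57)²/14.57 + (14−21.86)²/21.86 = 4.9771
df = 2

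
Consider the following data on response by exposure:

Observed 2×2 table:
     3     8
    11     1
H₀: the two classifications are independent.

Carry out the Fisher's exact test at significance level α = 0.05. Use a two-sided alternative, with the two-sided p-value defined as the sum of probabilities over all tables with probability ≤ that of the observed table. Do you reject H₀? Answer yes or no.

Margins: r₁=11, r₂=12, c₁=14, c₂=9, n=23
p_obs = C(11,3)·C(12,11)/C(23,14); sum pmf over tables with pmf ≤ p_obs
p-value (two-sided) = 0.00276
At α=0.05: p < α → reject H₀

reject H₀: yes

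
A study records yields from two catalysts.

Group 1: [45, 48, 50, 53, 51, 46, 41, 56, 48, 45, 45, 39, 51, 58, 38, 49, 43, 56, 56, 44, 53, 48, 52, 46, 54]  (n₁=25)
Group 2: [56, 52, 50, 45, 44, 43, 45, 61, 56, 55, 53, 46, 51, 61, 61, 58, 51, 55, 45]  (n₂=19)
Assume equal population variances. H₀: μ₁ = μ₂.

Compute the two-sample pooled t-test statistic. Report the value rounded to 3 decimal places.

x̄₁=48.600, s₁=5.454, n₁=25
x̄₂=52.000, s₂=6.074, n₂=19
s_p² = [24·5.454² + 18·6.074²]/42 = 32.8095
SE = √(s_p²·(1/25+1/19)) = 1.7433
t = (48.600−52.000)/1.7433 = -1.9503
df = 42

test statistic = -1.950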